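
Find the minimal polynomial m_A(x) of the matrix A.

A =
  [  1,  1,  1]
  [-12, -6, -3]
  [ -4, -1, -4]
x^2 + 6*x + 9

The characteristic polynomial is χ_A(x) = (x + 3)^3, so the eigenvalues are known. The minimal polynomial is
  m_A(x) = Π_λ (x − λ)^{k_λ}
where k_λ is the size of the *largest* Jordan block for λ (equivalently, the smallest k with (A − λI)^k v = 0 for every generalised eigenvector v of λ).

  λ = -3: largest Jordan block has size 2, contributing (x + 3)^2

So m_A(x) = (x + 3)^2 = x^2 + 6*x + 9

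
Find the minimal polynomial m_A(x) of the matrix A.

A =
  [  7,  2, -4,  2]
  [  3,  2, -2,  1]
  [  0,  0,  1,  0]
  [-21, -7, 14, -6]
x^2 - 2*x + 1

The characteristic polynomial is χ_A(x) = (x - 1)^4, so the eigenvalues are known. The minimal polynomial is
  m_A(x) = Π_λ (x − λ)^{k_λ}
where k_λ is the size of the *largest* Jordan block for λ (equivalently, the smallest k with (A − λI)^k v = 0 for every generalised eigenvector v of λ).

  λ = 1: largest Jordan block has size 2, contributing (x − 1)^2

So m_A(x) = (x - 1)^2 = x^2 - 2*x + 1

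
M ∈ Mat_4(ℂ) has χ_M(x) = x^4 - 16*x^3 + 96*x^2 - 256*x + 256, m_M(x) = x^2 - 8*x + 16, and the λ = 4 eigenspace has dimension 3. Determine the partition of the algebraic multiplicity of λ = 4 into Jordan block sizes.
Block sizes for λ = 4: [2, 1, 1]

Step 1 — from the characteristic polynomial, algebraic multiplicity of λ = 4 is 4. From dim ker(M − (4)·I) = 3, there are exactly 3 Jordan blocks for λ = 4.
Step 2 — from the minimal polynomial, the factor (x − 4)^2 tells us the largest block for λ = 4 has size 2.
Step 3 — with total size 4, 3 blocks, and largest block 2, the block sizes (in nonincreasing order) are [2, 1, 1].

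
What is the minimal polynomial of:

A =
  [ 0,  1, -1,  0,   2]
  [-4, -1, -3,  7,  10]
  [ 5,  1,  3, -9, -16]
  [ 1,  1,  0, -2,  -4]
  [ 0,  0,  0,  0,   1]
x^4 - 2*x^2 + 1

The characteristic polynomial is χ_A(x) = (x - 1)^3*(x + 1)^2, so the eigenvalues are known. The minimal polynomial is
  m_A(x) = Π_λ (x − λ)^{k_λ}
where k_λ is the size of the *largest* Jordan block for λ (equivalently, the smallest k with (A − λI)^k v = 0 for every generalised eigenvector v of λ).

  λ = -1: largest Jordan block has size 2, contributing (x + 1)^2
  λ = 1: largest Jordan block has size 2, contributing (x − 1)^2

So m_A(x) = (x - 1)^2*(x + 1)^2 = x^4 - 2*x^2 + 1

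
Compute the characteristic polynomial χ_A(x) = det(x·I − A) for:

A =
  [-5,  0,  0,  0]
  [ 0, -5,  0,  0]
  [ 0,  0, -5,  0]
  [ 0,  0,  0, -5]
x^4 + 20*x^3 + 150*x^2 + 500*x + 625

Expanding det(x·I − A) (e.g. by cofactor expansion or by noting that A is similar to its Jordan form J, which has the same characteristic polynomial as A) gives
  χ_A(x) = x^4 + 20*x^3 + 150*x^2 + 500*x + 625
which factors as (x + 5)^4. The eigenvalues (with algebraic multiplicities) are λ = -5 with multiplicity 4.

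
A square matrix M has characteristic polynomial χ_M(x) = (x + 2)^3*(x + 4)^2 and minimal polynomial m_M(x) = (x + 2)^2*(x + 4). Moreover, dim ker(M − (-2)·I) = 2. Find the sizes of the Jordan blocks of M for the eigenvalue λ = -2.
Block sizes for λ = -2: [2, 1]

Step 1 — from the characteristic polynomial, algebraic multiplicity of λ = -2 is 3. From dim ker(M − (-2)·I) = 2, there are exactly 2 Jordan blocks for λ = -2.
Step 2 — from the minimal polynomial, the factor (x + 2)^2 tells us the largest block for λ = -2 has size 2.
Step 3 — with total size 3, 2 blocks, and largest block 2, the block sizes (in nonincreasing order) are [2, 1].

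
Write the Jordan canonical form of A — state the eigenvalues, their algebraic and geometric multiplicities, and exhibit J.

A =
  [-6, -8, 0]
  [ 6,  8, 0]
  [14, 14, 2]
J_1(0) ⊕ J_1(2) ⊕ J_1(2)

The characteristic polynomial is
  det(x·I − A) = x^3 - 4*x^2 + 4*x = x*(x - 2)^2

Eigenvalues and multiplicities (the geometric multiplicity of λ is n − rank(A − λI), which equals the number of Jordan blocks for λ):
  λ = 0: algebraic multiplicity = 1, geometric multiplicity = 1
  λ = 2: algebraic multiplicity = 2, geometric multiplicity = 2

Determining the block sizes for each eigenvalue:
  λ = 0: one block (gm = 1), so the single block has size am = 1 → block sizes [1]
  λ = 2: gm = am = 2, so every block has size 1 → block sizes [1, 1]

Assembling the blocks gives a Jordan form
J =
  [0, 0, 0]
  [0, 2, 0]
  [0, 0, 2]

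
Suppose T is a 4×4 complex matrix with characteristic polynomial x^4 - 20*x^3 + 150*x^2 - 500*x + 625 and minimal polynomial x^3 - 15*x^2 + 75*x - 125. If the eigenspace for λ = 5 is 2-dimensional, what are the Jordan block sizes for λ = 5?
Block sizes for λ = 5: [3, 1]

Step 1 — from the characteristic polynomial, algebraic multiplicity of λ = 5 is 4. From dim ker(T − (5)·I) = 2, there are exactly 2 Jordan blocks for λ = 5.
Step 2 — from the minimal polynomial, the factor (x − 5)^3 tells us the largest block for λ = 5 has size 3.
Step 3 — with total size 4, 2 blocks, and largest block 3, the block sizes (in nonincreasing order) are [3, 1].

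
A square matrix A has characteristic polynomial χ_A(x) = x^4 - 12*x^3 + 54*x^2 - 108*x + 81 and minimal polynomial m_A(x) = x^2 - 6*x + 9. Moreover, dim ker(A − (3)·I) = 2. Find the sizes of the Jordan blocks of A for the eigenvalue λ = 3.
Block sizes for λ = 3: [2, 2]

Step 1 — from the characteristic polynomial, algebraic multiplicity of λ = 3 is 4. From dim ker(A − (3)·I) = 2, there are exactly 2 Jordan blocks for λ = 3.
Step 2 — from the minimal polynomial, the factor (x − 3)^2 tells us the largest block for λ = 3 has size 2.
Step 3 — with total size 4, 2 blocks, and largest block 2, the block sizes (in nonincreasing order) are [2, 2].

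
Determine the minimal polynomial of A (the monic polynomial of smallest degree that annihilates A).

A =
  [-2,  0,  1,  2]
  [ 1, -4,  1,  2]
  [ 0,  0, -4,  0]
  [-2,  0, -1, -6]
x^3 + 12*x^2 + 48*x + 64

The characteristic polynomial is χ_A(x) = (x + 4)^4, so the eigenvalues are known. The minimal polynomial is
  m_A(x) = Π_λ (x − λ)^{k_λ}
where k_λ is the size of the *largest* Jordan block for λ (equivalently, the smallest k with (A − λI)^k v = 0 for every generalised eigenvector v of λ).

  λ = -4: largest Jordan block has size 3, contributing (x + 4)^3

So m_A(x) = (x + 4)^3 = x^3 + 12*x^2 + 48*x + 64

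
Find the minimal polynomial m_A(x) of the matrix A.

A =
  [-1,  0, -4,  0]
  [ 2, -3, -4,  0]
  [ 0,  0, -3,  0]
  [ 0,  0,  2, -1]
x^2 + 4*x + 3

The characteristic polynomial is χ_A(x) = (x + 1)^2*(x + 3)^2, so the eigenvalues are known. The minimal polynomial is
  m_A(x) = Π_λ (x − λ)^{k_λ}
where k_λ is the size of the *largest* Jordan block for λ (equivalently, the smallest k with (A − λI)^k v = 0 for every generalised eigenvector v of λ).

  λ = -3: largest Jordan block has size 1, contributing (x + 3)
  λ = -1: largest Jordan block has size 1, contributing (x + 1)

So m_A(x) = (x + 1)*(x + 3) = x^2 + 4*x + 3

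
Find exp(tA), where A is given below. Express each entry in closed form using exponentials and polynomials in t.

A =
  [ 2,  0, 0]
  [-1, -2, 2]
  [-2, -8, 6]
e^{tA} =
  [exp(2*t), 0, 0]
  [-t*exp(2*t), -4*t*exp(2*t) + exp(2*t), 2*t*exp(2*t)]
  [-2*t*exp(2*t), -8*t*exp(2*t), 4*t*exp(2*t) + exp(2*t)]

Strategy: write A = P · J · P⁻¹ where J is a Jordan canonical form, so e^{tA} = P · e^{tJ} · P⁻¹, and e^{tJ} can be computed block-by-block.

A has Jordan form
J =
  [2, 1, 0]
  [0, 2, 0]
  [0, 0, 2]
(up to reordering of blocks).

Per-block formulas:
  For a 2×2 Jordan block J_2(2): exp(t · J_2(2)) = e^(2t)·(I + t·N), where N is the 2×2 nilpotent shift.
  For a 1×1 block at λ = 2: exp(t · [2]) = [e^(2t)].

After assembling e^{tJ} and conjugating by P, we get:

e^{tA} =
  [exp(2*t), 0, 0]
  [-t*exp(2*t), -4*t*exp(2*t) + exp(2*t), 2*t*exp(2*t)]
  [-2*t*exp(2*t), -8*t*exp(2*t), 4*t*exp(2*t) + exp(2*t)]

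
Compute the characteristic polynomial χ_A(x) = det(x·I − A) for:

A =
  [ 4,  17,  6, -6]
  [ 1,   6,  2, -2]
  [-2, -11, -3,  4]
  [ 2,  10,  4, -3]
x^4 - 4*x^3 + 6*x^2 - 4*x + 1

Expanding det(x·I − A) (e.g. by cofactor expansion or by noting that A is similar to its Jordan form J, which has the same characteristic polynomial as A) gives
  χ_A(x) = x^4 - 4*x^3 + 6*x^2 - 4*x + 1
which factors as (x - 1)^4. The eigenvalues (with algebraic multiplicities) are λ = 1 with multiplicity 4.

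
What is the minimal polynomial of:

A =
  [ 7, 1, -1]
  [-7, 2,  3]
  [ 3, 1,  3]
x^3 - 12*x^2 + 48*x - 64

The characteristic polynomial is χ_A(x) = (x - 4)^3, so the eigenvalues are known. The minimal polynomial is
  m_A(x) = Π_λ (x − λ)^{k_λ}
where k_λ is the size of the *largest* Jordan block for λ (equivalently, the smallest k with (A − λI)^k v = 0 for every generalised eigenvector v of λ).

  λ = 4: largest Jordan block has size 3, contributing (x − 4)^3

So m_A(x) = (x - 4)^3 = x^3 - 12*x^2 + 48*x - 64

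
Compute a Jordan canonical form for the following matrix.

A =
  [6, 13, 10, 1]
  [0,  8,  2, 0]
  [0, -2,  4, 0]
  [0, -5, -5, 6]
J_3(6) ⊕ J_1(6)

The characteristic polynomial is
  det(x·I − A) = x^4 - 24*x^3 + 216*x^2 - 864*x + 1296 = (x - 6)^4

Eigenvalues and multiplicities (the geometric multiplicity of λ is n − rank(A − λI), which equals the number of Jordan blocks for λ):
  λ = 6: algebraic multiplicity = 4, geometric multiplicity = 2

Determining the block sizes for each eigenvalue:
  λ = 6: with am = 4 and gm = 2, the partition is not yet determined (e.g. several partitions of 4 into 2 parts exist). Let N = A − (6)·I. Computing rank(N^1) = 2, rank(N^2) = 1, rank(N^3) = 0; the number of blocks of size ≥ j is rank(N^{j−1}) − rank(N^j), giving [2, 1, 1]. So we have 1 block(s) of size 3, 1 block(s) of size 1 → block sizes [3, 1]

Assembling the blocks gives a Jordan form
J =
  [6, 1, 0, 0]
  [0, 6, 1, 0]
  [0, 0, 6, 0]
  [0, 0, 0, 6]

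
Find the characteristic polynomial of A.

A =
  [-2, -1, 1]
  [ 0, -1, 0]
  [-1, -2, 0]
x^3 + 3*x^2 + 3*x + 1

Expanding det(x·I − A) (e.g. by cofactor expansion or by noting that A is similar to its Jordan form J, which has the same characteristic polynomial as A) gives
  χ_A(x) = x^3 + 3*x^2 + 3*x + 1
which factors as (x + 1)^3. The eigenvalues (with algebraic multiplicities) are λ = -1 with multiplicity 3.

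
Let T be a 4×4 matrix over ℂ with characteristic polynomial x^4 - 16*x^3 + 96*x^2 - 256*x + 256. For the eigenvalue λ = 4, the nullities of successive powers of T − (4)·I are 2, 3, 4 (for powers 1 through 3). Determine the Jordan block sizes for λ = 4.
Block sizes for λ = 4: [3, 1]

From the dimensions of kernels of powers, the number of Jordan blocks of size at least j is d_j − d_{j−1} where d_j = dim ker(N^j) (with d_0 = 0). Computing the differences gives [2, 1, 1].
The number of blocks of size exactly k is (#blocks of size ≥ k) − (#blocks of size ≥ k + 1), so the partition is: 1 block(s) of size 1, 1 block(s) of size 3.
In nonincreasing order the block sizes are [3, 1].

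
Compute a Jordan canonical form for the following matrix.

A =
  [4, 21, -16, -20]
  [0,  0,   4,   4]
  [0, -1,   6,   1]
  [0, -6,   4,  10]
J_2(4) ⊕ J_2(6)

The characteristic polynomial is
  det(x·I − A) = x^4 - 20*x^3 + 148*x^2 - 480*x + 576 = (x - 6)^2*(x - 4)^2

Eigenvalues and multiplicities (the geometric multiplicity of λ is n − rank(A − λI), which equals the number of Jordan blocks for λ):
  λ = 4: algebraic multiplicity = 2, geometric multiplicity = 1
  λ = 6: algebraic multiplicity = 2, geometric multiplicity = 1

Determining the block sizes for each eigenvalue:
  λ = 4: one block (gm = 1), so the single block has size am = 2 → block sizes [2]
  λ = 6: one block (gm = 1), so the single block has size am = 2 → block sizes [2]

Assembling the blocks gives a Jordan form
J =
  [4, 1, 0, 0]
  [0, 4, 0, 0]
  [0, 0, 6, 1]
  [0, 0, 0, 6]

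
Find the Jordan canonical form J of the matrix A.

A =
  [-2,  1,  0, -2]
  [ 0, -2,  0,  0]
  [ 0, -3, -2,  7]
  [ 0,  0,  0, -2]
J_2(-2) ⊕ J_2(-2)

The characteristic polynomial is
  det(x·I − A) = x^4 + 8*x^3 + 24*x^2 + 32*x + 16 = (x + 2)^4

Eigenvalues and multiplicities (the geometric multiplicity of λ is n − rank(A − λI), which equals the number of Jordan blocks for λ):
  λ = -2: algebraic multiplicity = 4, geometric multiplicity = 2

Determining the block sizes for each eigenvalue:
  λ = -2: with am = 4 and gm = 2, the partition is not yet determined (e.g. several partitions of 4 into 2 parts exist). Let N = A − (-2)·I. Computing rank(N^1) = 2, rank(N^2) = 0; the number of blocks of size ≥ j is rank(N^{j−1}) − rank(N^j), giving [2, 2]. So we have 2 block(s) of size 2 → block sizes [2, 2]

Assembling the blocks gives a Jordan form
J =
  [-2,  1,  0,  0]
  [ 0, -2,  0,  0]
  [ 0,  0, -2,  1]
  [ 0,  0,  0, -2]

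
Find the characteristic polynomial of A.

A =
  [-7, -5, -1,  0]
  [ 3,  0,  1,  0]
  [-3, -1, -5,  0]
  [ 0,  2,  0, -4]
x^4 + 16*x^3 + 96*x^2 + 256*x + 256

Expanding det(x·I − A) (e.g. by cofactor expansion or by noting that A is similar to its Jordan form J, which has the same characteristic polynomial as A) gives
  χ_A(x) = x^4 + 16*x^3 + 96*x^2 + 256*x + 256
which factors as (x + 4)^4. The eigenvalues (with algebraic multiplicities) are λ = -4 with multiplicity 4.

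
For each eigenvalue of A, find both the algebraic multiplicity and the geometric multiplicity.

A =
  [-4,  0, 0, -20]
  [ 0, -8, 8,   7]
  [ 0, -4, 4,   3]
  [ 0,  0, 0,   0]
λ = -4: alg = 2, geom = 2; λ = 0: alg = 2, geom = 1

Step 1 — factor the characteristic polynomial to read off the algebraic multiplicities:
  χ_A(x) = x^2*(x + 4)^2

Step 2 — compute geometric multiplicities via the rank-nullity identity g(λ) = n − rank(A − λI):
  rank(A − (-4)·I) = 2, so dim ker(A − (-4)·I) = n − 2 = 2
  rank(A − (0)·I) = 3, so dim ker(A − (0)·I) = n − 3 = 1

Summary:
  λ = -4: algebraic multiplicity = 2, geometric multiplicity = 2
  λ = 0: algebraic multiplicity = 2, geometric multiplicity = 1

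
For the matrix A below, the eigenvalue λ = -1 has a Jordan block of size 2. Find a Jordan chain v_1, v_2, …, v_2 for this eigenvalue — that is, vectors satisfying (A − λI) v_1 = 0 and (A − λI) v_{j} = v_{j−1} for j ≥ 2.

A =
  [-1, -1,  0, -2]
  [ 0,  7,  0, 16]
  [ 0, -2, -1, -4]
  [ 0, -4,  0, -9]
A Jordan chain for λ = -1 of length 2:
v_1 = (-1, 8, -2, -4)ᵀ
v_2 = (0, 1, 0, 0)ᵀ

Let N = A − (-1)·I. We want v_2 with N^2 v_2 = 0 but N^1 v_2 ≠ 0; then v_{j-1} := N · v_j for j = 2, …, 2.

Pick v_2 = (0, 1, 0, 0)ᵀ.
Then v_1 = N · v_2 = (-1, 8, -2, -4)ᵀ.

Sanity check: (A − (-1)·I) v_1 = (0, 0, 0, 0)ᵀ = 0. ✓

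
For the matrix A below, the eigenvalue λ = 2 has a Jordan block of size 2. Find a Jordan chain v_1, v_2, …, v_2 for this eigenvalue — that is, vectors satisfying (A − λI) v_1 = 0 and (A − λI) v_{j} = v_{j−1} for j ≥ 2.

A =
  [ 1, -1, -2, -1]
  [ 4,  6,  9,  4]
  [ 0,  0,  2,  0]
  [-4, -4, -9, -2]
A Jordan chain for λ = 2 of length 2:
v_1 = (0, -1, 0, 1)ᵀ
v_2 = (2, 0, -1, 0)ᵀ

Let N = A − (2)·I. We want v_2 with N^2 v_2 = 0 but N^1 v_2 ≠ 0; then v_{j-1} := N · v_j for j = 2, …, 2.

Pick v_2 = (2, 0, -1, 0)ᵀ.
Then v_1 = N · v_2 = (0, -1, 0, 1)ᵀ.

Sanity check: (A − (2)·I) v_1 = (0, 0, 0, 0)ᵀ = 0. ✓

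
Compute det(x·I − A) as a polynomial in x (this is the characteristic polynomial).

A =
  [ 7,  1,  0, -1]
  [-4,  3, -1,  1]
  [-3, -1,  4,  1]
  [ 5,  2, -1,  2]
x^4 - 16*x^3 + 96*x^2 - 256*x + 256

Expanding det(x·I − A) (e.g. by cofactor expansion or by noting that A is similar to its Jordan form J, which has the same characteristic polynomial as A) gives
  χ_A(x) = x^4 - 16*x^3 + 96*x^2 - 256*x + 256
which factors as (x - 4)^4. The eigenvalues (with algebraic multiplicities) are λ = 4 with multiplicity 4.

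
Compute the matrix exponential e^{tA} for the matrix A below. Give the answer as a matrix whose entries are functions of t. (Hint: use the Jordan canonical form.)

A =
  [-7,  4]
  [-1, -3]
e^{tA} =
  [-2*t*exp(-5*t) + exp(-5*t), 4*t*exp(-5*t)]
  [-t*exp(-5*t), 2*t*exp(-5*t) + exp(-5*t)]

Strategy: write A = P · J · P⁻¹ where J is a Jordan canonical form, so e^{tA} = P · e^{tJ} · P⁻¹, and e^{tJ} can be computed block-by-block.

A has Jordan form
J =
  [-5,  1]
  [ 0, -5]
(up to reordering of blocks).

Per-block formulas:
  For a 2×2 Jordan block J_2(-5): exp(t · J_2(-5)) = e^(-5t)·(I + t·N), where N is the 2×2 nilpotent shift.

After assembling e^{tJ} and conjugating by P, we get:

e^{tA} =
  [-2*t*exp(-5*t) + exp(-5*t), 4*t*exp(-5*t)]
  [-t*exp(-5*t), 2*t*exp(-5*t) + exp(-5*t)]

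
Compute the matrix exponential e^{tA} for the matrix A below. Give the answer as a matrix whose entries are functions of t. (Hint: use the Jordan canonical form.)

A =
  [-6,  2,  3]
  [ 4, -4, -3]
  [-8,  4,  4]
e^{tA} =
  [-4*t*exp(-2*t) + exp(-2*t), 2*t*exp(-2*t), 3*t*exp(-2*t)]
  [4*t*exp(-2*t), -2*t*exp(-2*t) + exp(-2*t), -3*t*exp(-2*t)]
  [-8*t*exp(-2*t), 4*t*exp(-2*t), 6*t*exp(-2*t) + exp(-2*t)]

Strategy: write A = P · J · P⁻¹ where J is a Jordan canonical form, so e^{tA} = P · e^{tJ} · P⁻¹, and e^{tJ} can be computed block-by-block.

A has Jordan form
J =
  [-2,  1,  0]
  [ 0, -2,  0]
  [ 0,  0, -2]
(up to reordering of blocks).

Per-block formulas:
  For a 2×2 Jordan block J_2(-2): exp(t · J_2(-2)) = e^(-2t)·(I + t·N), where N is the 2×2 nilpotent shift.
  For a 1×1 block at λ = -2: exp(t · [-2]) = [e^(-2t)].

After assembling e^{tJ} and conjugating by P, we get:

e^{tA} =
  [-4*t*exp(-2*t) + exp(-2*t), 2*t*exp(-2*t), 3*t*exp(-2*t)]
  [4*t*exp(-2*t), -2*t*exp(-2*t) + exp(-2*t), -3*t*exp(-2*t)]
  [-8*t*exp(-2*t), 4*t*exp(-2*t), 6*t*exp(-2*t) + exp(-2*t)]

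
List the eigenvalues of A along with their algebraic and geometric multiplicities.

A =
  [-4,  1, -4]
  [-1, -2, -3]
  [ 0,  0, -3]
λ = -3: alg = 3, geom = 1

Step 1 — factor the characteristic polynomial to read off the algebraic multiplicities:
  χ_A(x) = (x + 3)^3

Step 2 — compute geometric multiplicities via the rank-nullity identity g(λ) = n − rank(A − λI):
  rank(A − (-3)·I) = 2, so dim ker(A − (-3)·I) = n − 2 = 1

Summary:
  λ = -3: algebraic multiplicity = 3, geometric multiplicity = 1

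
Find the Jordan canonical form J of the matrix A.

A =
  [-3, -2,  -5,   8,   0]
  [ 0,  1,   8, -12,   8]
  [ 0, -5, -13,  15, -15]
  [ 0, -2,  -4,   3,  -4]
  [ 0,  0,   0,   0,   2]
J_3(-3) ⊕ J_1(-3) ⊕ J_1(2)

The characteristic polynomial is
  det(x·I − A) = x^5 + 10*x^4 + 30*x^3 - 135*x - 162 = (x - 2)*(x + 3)^4

Eigenvalues and multiplicities (the geometric multiplicity of λ is n − rank(A − λI), which equals the number of Jordan blocks for λ):
  λ = -3: algebraic multiplicity = 4, geometric multiplicity = 2
  λ = 2: algebraic multiplicity = 1, geometric multiplicity = 1

Determining the block sizes for each eigenvalue:
  λ = -3: with am = 4 and gm = 2, the partition is not yet determined (e.g. several partitions of 4 into 2 parts exist). Let N = A − (-3)·I. Computing rank(N^1) = 3, rank(N^2) = 2, rank(N^3) = 1; the number of blocks of size ≥ j is rank(N^{j−1}) − rank(N^j), giving [2, 1, 1]. So we have 1 block(s) of size 3, 1 block(s) of size 1 → block sizes [3, 1]
  λ = 2: one block (gm = 1), so the single block has size am = 1 → block sizes [1]

Assembling the blocks gives a Jordan form
J =
  [-3,  1,  0,  0, 0]
  [ 0, -3,  1,  0, 0]
  [ 0,  0, -3,  0, 0]
  [ 0,  0,  0, -3, 0]
  [ 0,  0,  0,  0, 2]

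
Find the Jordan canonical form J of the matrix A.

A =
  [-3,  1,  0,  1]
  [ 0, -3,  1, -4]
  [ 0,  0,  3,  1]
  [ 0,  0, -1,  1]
J_2(-3) ⊕ J_2(2)

The characteristic polynomial is
  det(x·I − A) = x^4 + 2*x^3 - 11*x^2 - 12*x + 36 = (x - 2)^2*(x + 3)^2

Eigenvalues and multiplicities (the geometric multiplicity of λ is n − rank(A − λI), which equals the number of Jordan blocks for λ):
  λ = -3: algebraic multiplicity = 2, geometric multiplicity = 1
  λ = 2: algebraic multiplicity = 2, geometric multiplicity = 1

Determining the block sizes for each eigenvalue:
  λ = -3: one block (gm = 1), so the single block has size am = 2 → block sizes [2]
  λ = 2: one block (gm = 1), so the single block has size am = 2 → block sizes [2]

Assembling the blocks gives a Jordan form
J =
  [-3,  1, 0, 0]
  [ 0, -3, 0, 0]
  [ 0,  0, 2, 1]
  [ 0,  0, 0, 2]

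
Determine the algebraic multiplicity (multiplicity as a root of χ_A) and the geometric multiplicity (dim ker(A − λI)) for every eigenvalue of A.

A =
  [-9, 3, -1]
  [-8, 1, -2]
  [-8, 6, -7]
λ = -5: alg = 3, geom = 2

Step 1 — factor the characteristic polynomial to read off the algebraic multiplicities:
  χ_A(x) = (x + 5)^3

Step 2 — compute geometric multiplicities via the rank-nullity identity g(λ) = n − rank(A − λI):
  rank(A − (-5)·I) = 1, so dim ker(A − (-5)·I) = n − 1 = 2

Summary:
  λ = -5: algebraic multiplicity = 3, geometric multiplicity = 2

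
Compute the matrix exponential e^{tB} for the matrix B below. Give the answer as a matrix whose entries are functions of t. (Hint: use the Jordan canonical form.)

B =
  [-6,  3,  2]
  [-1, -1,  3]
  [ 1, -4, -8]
e^{tB} =
  [-t*exp(-5*t) + exp(-5*t), t^2*exp(-5*t)/2 + 3*t*exp(-5*t), t^2*exp(-5*t)/2 + 2*t*exp(-5*t)]
  [-t*exp(-5*t), t^2*exp(-5*t)/2 + 4*t*exp(-5*t) + exp(-5*t), t^2*exp(-5*t)/2 + 3*t*exp(-5*t)]
  [t*exp(-5*t), -t^2*exp(-5*t)/2 - 4*t*exp(-5*t), -t^2*exp(-5*t)/2 - 3*t*exp(-5*t) + exp(-5*t)]

Strategy: write B = P · J · P⁻¹ where J is a Jordan canonical form, so e^{tB} = P · e^{tJ} · P⁻¹, and e^{tJ} can be computed block-by-block.

B has Jordan form
J =
  [-5,  1,  0]
  [ 0, -5,  1]
  [ 0,  0, -5]
(up to reordering of blocks).

Per-block formulas:
  For a 3×3 Jordan block J_3(-5): exp(t · J_3(-5)) = e^(-5t)·(I + t·N + (t^2/2)·N^2), where N is the 3×3 nilpotent shift.

After assembling e^{tJ} and conjugating by P, we get:

e^{tB} =
  [-t*exp(-5*t) + exp(-5*t), t^2*exp(-5*t)/2 + 3*t*exp(-5*t), t^2*exp(-5*t)/2 + 2*t*exp(-5*t)]
  [-t*exp(-5*t), t^2*exp(-5*t)/2 + 4*t*exp(-5*t) + exp(-5*t), t^2*exp(-5*t)/2 + 3*t*exp(-5*t)]
  [t*exp(-5*t), -t^2*exp(-5*t)/2 - 4*t*exp(-5*t), -t^2*exp(-5*t)/2 - 3*t*exp(-5*t) + exp(-5*t)]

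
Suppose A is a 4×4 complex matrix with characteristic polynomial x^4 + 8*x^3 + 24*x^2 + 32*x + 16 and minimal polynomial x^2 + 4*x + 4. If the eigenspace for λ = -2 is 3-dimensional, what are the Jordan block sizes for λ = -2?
Block sizes for λ = -2: [2, 1, 1]

Step 1 — from the characteristic polynomial, algebraic multiplicity of λ = -2 is 4. From dim ker(A − (-2)·I) = 3, there are exactly 3 Jordan blocks for λ = -2.
Step 2 — from the minimal polynomial, the factor (x + 2)^2 tells us the largest block for λ = -2 has size 2.
Step 3 — with total size 4, 3 blocks, and largest block 2, the block sizes (in nonincreasing order) are [2, 1, 1].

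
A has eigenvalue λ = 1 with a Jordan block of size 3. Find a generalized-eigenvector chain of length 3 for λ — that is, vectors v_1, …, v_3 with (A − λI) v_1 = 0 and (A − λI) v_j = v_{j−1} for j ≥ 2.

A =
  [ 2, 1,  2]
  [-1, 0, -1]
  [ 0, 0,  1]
A Jordan chain for λ = 1 of length 3:
v_1 = (1, -1, 0)ᵀ
v_2 = (2, -1, 0)ᵀ
v_3 = (0, 0, 1)ᵀ

Let N = A − (1)·I. We want v_3 with N^3 v_3 = 0 but N^2 v_3 ≠ 0; then v_{j-1} := N · v_j for j = 3, …, 2.

Pick v_3 = (0, 0, 1)ᵀ.
Then v_2 = N · v_3 = (2, -1, 0)ᵀ.
Then v_1 = N · v_2 = (1, -1, 0)ᵀ.

Sanity check: (A − (1)·I) v_1 = (0, 0, 0)ᵀ = 0. ✓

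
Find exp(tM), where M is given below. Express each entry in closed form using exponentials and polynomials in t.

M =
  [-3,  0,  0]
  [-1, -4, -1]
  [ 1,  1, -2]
e^{tM} =
  [exp(-3*t), 0, 0]
  [-t*exp(-3*t), -t*exp(-3*t) + exp(-3*t), -t*exp(-3*t)]
  [t*exp(-3*t), t*exp(-3*t), t*exp(-3*t) + exp(-3*t)]

Strategy: write M = P · J · P⁻¹ where J is a Jordan canonical form, so e^{tM} = P · e^{tJ} · P⁻¹, and e^{tJ} can be computed block-by-block.

M has Jordan form
J =
  [-3,  1,  0]
  [ 0, -3,  0]
  [ 0,  0, -3]
(up to reordering of blocks).

Per-block formulas:
  For a 2×2 Jordan block J_2(-3): exp(t · J_2(-3)) = e^(-3t)·(I + t·N), where N is the 2×2 nilpotent shift.
  For a 1×1 block at λ = -3: exp(t · [-3]) = [e^(-3t)].

After assembling e^{tJ} and conjugating by P, we get:

e^{tM} =
  [exp(-3*t), 0, 0]
  [-t*exp(-3*t), -t*exp(-3*t) + exp(-3*t), -t*exp(-3*t)]
  [t*exp(-3*t), t*exp(-3*t), t*exp(-3*t) + exp(-3*t)]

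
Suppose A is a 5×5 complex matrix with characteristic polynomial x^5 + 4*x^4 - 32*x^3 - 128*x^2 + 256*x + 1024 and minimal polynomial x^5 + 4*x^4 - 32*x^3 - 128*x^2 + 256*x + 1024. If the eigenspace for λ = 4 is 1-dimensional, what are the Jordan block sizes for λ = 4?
Block sizes for λ = 4: [2]

Step 1 — from the characteristic polynomial, algebraic multiplicity of λ = 4 is 2. From dim ker(A − (4)·I) = 1, there are exactly 1 Jordan blocks for λ = 4.
Step 2 — from the minimal polynomial, the factor (x − 4)^2 tells us the largest block for λ = 4 has size 2.
Step 3 — with total size 2, 1 blocks, and largest block 2, the block sizes (in nonincreasing order) are [2].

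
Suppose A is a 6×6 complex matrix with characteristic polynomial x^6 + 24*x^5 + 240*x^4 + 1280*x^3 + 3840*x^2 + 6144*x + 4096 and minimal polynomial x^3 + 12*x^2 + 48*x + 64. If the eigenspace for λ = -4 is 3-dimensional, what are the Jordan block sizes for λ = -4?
Block sizes for λ = -4: [3, 2, 1]

Step 1 — from the characteristic polynomial, algebraic multiplicity of λ = -4 is 6. From dim ker(A − (-4)·I) = 3, there are exactly 3 Jordan blocks for λ = -4.
Step 2 — from the minimal polynomial, the factor (x + 4)^3 tells us the largest block for λ = -4 has size 3.
Step 3 — with total size 6, 3 blocks, and largest block 3, the block sizes (in nonincreasing order) are [3, 2, 1].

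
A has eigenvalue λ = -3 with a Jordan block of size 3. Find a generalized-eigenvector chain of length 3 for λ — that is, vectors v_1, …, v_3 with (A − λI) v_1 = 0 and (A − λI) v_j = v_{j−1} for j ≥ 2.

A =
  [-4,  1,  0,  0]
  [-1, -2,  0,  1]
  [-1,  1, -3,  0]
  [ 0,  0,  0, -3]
A Jordan chain for λ = -3 of length 3:
v_1 = (1, 1, 1, 0)ᵀ
v_2 = (0, 1, 0, 0)ᵀ
v_3 = (0, 0, 0, 1)ᵀ

Let N = A − (-3)·I. We want v_3 with N^3 v_3 = 0 but N^2 v_3 ≠ 0; then v_{j-1} := N · v_j for j = 3, …, 2.

Pick v_3 = (0, 0, 0, 1)ᵀ.
Then v_2 = N · v_3 = (0, 1, 0, 0)ᵀ.
Then v_1 = N · v_2 = (1, 1, 1, 0)ᵀ.

Sanity check: (A − (-3)·I) v_1 = (0, 0, 0, 0)ᵀ = 0. ✓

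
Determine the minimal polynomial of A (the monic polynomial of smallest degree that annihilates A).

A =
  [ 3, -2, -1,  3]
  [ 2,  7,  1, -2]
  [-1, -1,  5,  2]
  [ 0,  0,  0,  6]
x^4 - 21*x^3 + 165*x^2 - 575*x + 750

The characteristic polynomial is χ_A(x) = (x - 6)*(x - 5)^3, so the eigenvalues are known. The minimal polynomial is
  m_A(x) = Π_λ (x − λ)^{k_λ}
where k_λ is the size of the *largest* Jordan block for λ (equivalently, the smallest k with (A − λI)^k v = 0 for every generalised eigenvector v of λ).

  λ = 5: largest Jordan block has size 3, contributing (x − 5)^3
  λ = 6: largest Jordan block has size 1, contributing (x − 6)

So m_A(x) = (x - 6)*(x - 5)^3 = x^4 - 21*x^3 + 165*x^2 - 575*x + 750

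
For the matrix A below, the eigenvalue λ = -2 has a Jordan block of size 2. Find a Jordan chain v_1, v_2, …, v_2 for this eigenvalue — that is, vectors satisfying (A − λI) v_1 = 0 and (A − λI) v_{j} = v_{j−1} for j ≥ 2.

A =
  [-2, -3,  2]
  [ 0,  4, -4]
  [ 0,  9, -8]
A Jordan chain for λ = -2 of length 2:
v_1 = (-3, 6, 9)ᵀ
v_2 = (0, 1, 0)ᵀ

Let N = A − (-2)·I. We want v_2 with N^2 v_2 = 0 but N^1 v_2 ≠ 0; then v_{j-1} := N · v_j for j = 2, …, 2.

Pick v_2 = (0, 1, 0)ᵀ.
Then v_1 = N · v_2 = (-3, 6, 9)ᵀ.

Sanity check: (A − (-2)·I) v_1 = (0, 0, 0)ᵀ = 0. ✓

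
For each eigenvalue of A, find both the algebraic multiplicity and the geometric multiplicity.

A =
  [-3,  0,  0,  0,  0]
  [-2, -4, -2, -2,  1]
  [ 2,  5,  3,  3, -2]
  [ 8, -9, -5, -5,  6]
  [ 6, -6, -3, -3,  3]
λ = -3: alg = 2, geom = 2; λ = 0: alg = 3, geom = 1

Step 1 — factor the characteristic polynomial to read off the algebraic multiplicities:
  χ_A(x) = x^3*(x + 3)^2

Step 2 — compute geometric multiplicities via the rank-nullity identity g(λ) = n − rank(A − λI):
  rank(A − (-3)·I) = 3, so dim ker(A − (-3)·I) = n − 3 = 2
  rank(A − (0)·I) = 4, so dim ker(A − (0)·I) = n − 4 = 1

Summary:
  λ = -3: algebraic multiplicity = 2, geometric multiplicity = 2
  λ = 0: algebraic multiplicity = 3, geometric multiplicity = 1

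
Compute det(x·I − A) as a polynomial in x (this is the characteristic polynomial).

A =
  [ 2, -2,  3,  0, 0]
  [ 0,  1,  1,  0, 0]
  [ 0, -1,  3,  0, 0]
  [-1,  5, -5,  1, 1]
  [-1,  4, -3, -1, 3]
x^5 - 10*x^4 + 40*x^3 - 80*x^2 + 80*x - 32

Expanding det(x·I − A) (e.g. by cofactor expansion or by noting that A is similar to its Jordan form J, which has the same characteristic polynomial as A) gives
  χ_A(x) = x^5 - 10*x^4 + 40*x^3 - 80*x^2 + 80*x - 32
which factors as (x - 2)^5. The eigenvalues (with algebraic multiplicities) are λ = 2 with multiplicity 5.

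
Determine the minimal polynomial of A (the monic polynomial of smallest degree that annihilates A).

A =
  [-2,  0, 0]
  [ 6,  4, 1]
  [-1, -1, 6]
x^3 - 8*x^2 + 5*x + 50

The characteristic polynomial is χ_A(x) = (x - 5)^2*(x + 2), so the eigenvalues are known. The minimal polynomial is
  m_A(x) = Π_λ (x − λ)^{k_λ}
where k_λ is the size of the *largest* Jordan block for λ (equivalently, the smallest k with (A − λI)^k v = 0 for every generalised eigenvector v of λ).

  λ = -2: largest Jordan block has size 1, contributing (x + 2)
  λ = 5: largest Jordan block has size 2, contributing (x − 5)^2

So m_A(x) = (x - 5)^2*(x + 2) = x^3 - 8*x^2 + 5*x + 50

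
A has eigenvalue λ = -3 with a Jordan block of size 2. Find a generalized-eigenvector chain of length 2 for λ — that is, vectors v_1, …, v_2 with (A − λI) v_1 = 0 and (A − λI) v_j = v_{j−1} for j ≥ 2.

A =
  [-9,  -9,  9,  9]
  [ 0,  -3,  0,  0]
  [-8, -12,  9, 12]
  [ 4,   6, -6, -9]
A Jordan chain for λ = -3 of length 2:
v_1 = (-6, 0, -8, 4)ᵀ
v_2 = (1, 0, 0, 0)ᵀ

Let N = A − (-3)·I. We want v_2 with N^2 v_2 = 0 but N^1 v_2 ≠ 0; then v_{j-1} := N · v_j for j = 2, …, 2.

Pick v_2 = (1, 0, 0, 0)ᵀ.
Then v_1 = N · v_2 = (-6, 0, -8, 4)ᵀ.

Sanity check: (A − (-3)·I) v_1 = (0, 0, 0, 0)ᵀ = 0. ✓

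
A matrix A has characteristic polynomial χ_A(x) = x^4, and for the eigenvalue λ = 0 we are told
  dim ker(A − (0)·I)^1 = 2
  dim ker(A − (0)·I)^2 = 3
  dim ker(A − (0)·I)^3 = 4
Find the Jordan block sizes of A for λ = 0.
Block sizes for λ = 0: [3, 1]

From the dimensions of kernels of powers, the number of Jordan blocks of size at least j is d_j − d_{j−1} where d_j = dim ker(N^j) (with d_0 = 0). Computing the differences gives [2, 1, 1].
The number of blocks of size exactly k is (#blocks of size ≥ k) − (#blocks of size ≥ k + 1), so the partition is: 1 block(s) of size 1, 1 block(s) of size 3.
In nonincreasing order the block sizes are [3, 1].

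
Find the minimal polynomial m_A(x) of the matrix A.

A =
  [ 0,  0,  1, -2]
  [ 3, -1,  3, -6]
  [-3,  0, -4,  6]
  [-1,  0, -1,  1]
x^2 + 2*x + 1

The characteristic polynomial is χ_A(x) = (x + 1)^4, so the eigenvalues are known. The minimal polynomial is
  m_A(x) = Π_λ (x − λ)^{k_λ}
where k_λ is the size of the *largest* Jordan block for λ (equivalently, the smallest k with (A − λI)^k v = 0 for every generalised eigenvector v of λ).

  λ = -1: largest Jordan block has size 2, contributing (x + 1)^2

So m_A(x) = (x + 1)^2 = x^2 + 2*x + 1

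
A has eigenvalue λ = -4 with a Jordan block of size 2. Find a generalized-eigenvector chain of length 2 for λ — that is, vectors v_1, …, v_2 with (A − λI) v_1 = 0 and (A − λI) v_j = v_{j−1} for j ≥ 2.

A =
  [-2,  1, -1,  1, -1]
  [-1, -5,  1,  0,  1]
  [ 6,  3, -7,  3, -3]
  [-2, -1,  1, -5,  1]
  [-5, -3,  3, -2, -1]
A Jordan chain for λ = -4 of length 2:
v_1 = (2, -1, 6, -2, -5)ᵀ
v_2 = (1, 0, 0, 0, 0)ᵀ

Let N = A − (-4)·I. We want v_2 with N^2 v_2 = 0 but N^1 v_2 ≠ 0; then v_{j-1} := N · v_j for j = 2, …, 2.

Pick v_2 = (1, 0, 0, 0, 0)ᵀ.
Then v_1 = N · v_2 = (2, -1, 6, -2, -5)ᵀ.

Sanity check: (A − (-4)·I) v_1 = (0, 0, 0, 0, 0)ᵀ = 0. ✓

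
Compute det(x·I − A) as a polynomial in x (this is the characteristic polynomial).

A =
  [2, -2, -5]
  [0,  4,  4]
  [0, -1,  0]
x^3 - 6*x^2 + 12*x - 8

Expanding det(x·I − A) (e.g. by cofactor expansion or by noting that A is similar to its Jordan form J, which has the same characteristic polynomial as A) gives
  χ_A(x) = x^3 - 6*x^2 + 12*x - 8
which factors as (x - 2)^3. The eigenvalues (with algebraic multiplicities) are λ = 2 with multiplicity 3.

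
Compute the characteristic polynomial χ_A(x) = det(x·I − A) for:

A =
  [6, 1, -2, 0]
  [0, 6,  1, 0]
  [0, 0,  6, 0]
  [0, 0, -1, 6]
x^4 - 24*x^3 + 216*x^2 - 864*x + 1296

Expanding det(x·I − A) (e.g. by cofactor expansion or by noting that A is similar to its Jordan form J, which has the same characteristic polynomial as A) gives
  χ_A(x) = x^4 - 24*x^3 + 216*x^2 - 864*x + 1296
which factors as (x - 6)^4. The eigenvalues (with algebraic multiplicities) are λ = 6 with multiplicity 4.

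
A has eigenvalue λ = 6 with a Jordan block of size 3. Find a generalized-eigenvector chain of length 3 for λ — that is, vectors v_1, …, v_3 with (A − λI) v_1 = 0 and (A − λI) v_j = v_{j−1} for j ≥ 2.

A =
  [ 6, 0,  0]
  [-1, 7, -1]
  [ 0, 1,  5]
A Jordan chain for λ = 6 of length 3:
v_1 = (0, -1, -1)ᵀ
v_2 = (0, -1, 0)ᵀ
v_3 = (1, 0, 0)ᵀ

Let N = A − (6)·I. We want v_3 with N^3 v_3 = 0 but N^2 v_3 ≠ 0; then v_{j-1} := N · v_j for j = 3, …, 2.

Pick v_3 = (1, 0, 0)ᵀ.
Then v_2 = N · v_3 = (0, -1, 0)ᵀ.
Then v_1 = N · v_2 = (0, -1, -1)ᵀ.

Sanity check: (A − (6)·I) v_1 = (0, 0, 0)ᵀ = 0. ✓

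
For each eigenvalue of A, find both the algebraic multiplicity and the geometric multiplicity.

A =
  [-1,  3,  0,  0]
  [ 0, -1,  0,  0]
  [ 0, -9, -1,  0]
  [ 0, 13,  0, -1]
λ = -1: alg = 4, geom = 3

Step 1 — factor the characteristic polynomial to read off the algebraic multiplicities:
  χ_A(x) = (x + 1)^4

Step 2 — compute geometric multiplicities via the rank-nullity identity g(λ) = n − rank(A − λI):
  rank(A − (-1)·I) = 1, so dim ker(A − (-1)·I) = n − 1 = 3

Summary:
  λ = -1: algebraic multiplicity = 4, geometric multiplicity = 3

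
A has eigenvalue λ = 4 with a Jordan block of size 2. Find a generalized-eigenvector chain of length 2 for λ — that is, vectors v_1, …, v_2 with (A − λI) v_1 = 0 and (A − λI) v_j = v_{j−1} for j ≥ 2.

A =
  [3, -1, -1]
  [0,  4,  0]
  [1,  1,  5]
A Jordan chain for λ = 4 of length 2:
v_1 = (-1, 0, 1)ᵀ
v_2 = (1, 0, 0)ᵀ

Let N = A − (4)·I. We want v_2 with N^2 v_2 = 0 but N^1 v_2 ≠ 0; then v_{j-1} := N · v_j for j = 2, …, 2.

Pick v_2 = (1, 0, 0)ᵀ.
Then v_1 = N · v_2 = (-1, 0, 1)ᵀ.

Sanity check: (A − (4)·I) v_1 = (0, 0, 0)ᵀ = 0. ✓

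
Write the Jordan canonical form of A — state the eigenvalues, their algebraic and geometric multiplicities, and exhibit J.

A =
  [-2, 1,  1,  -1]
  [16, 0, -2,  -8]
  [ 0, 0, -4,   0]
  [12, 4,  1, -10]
J_3(-4) ⊕ J_1(-4)

The characteristic polynomial is
  det(x·I − A) = x^4 + 16*x^3 + 96*x^2 + 256*x + 256 = (x + 4)^4

Eigenvalues and multiplicities (the geometric multiplicity of λ is n − rank(A − λI), which equals the number of Jordan blocks for λ):
  λ = -4: algebraic multiplicity = 4, geometric multiplicity = 2

Determining the block sizes for each eigenvalue:
  λ = -4: with am = 4 and gm = 2, the partition is not yet determined (e.g. several partitions of 4 into 2 parts exist). Let N = A − (-4)·I. Computing rank(N^1) = 2, rank(N^2) = 1, rank(N^3) = 0; the number of blocks of size ≥ j is rank(N^{j−1}) − rank(N^j), giving [2, 1, 1]. So we have 1 block(s) of size 3, 1 block(s) of size 1 → block sizes [3, 1]

Assembling the blocks gives a Jordan form
J =
  [-4,  1,  0,  0]
  [ 0, -4,  1,  0]
  [ 0,  0, -4,  0]
  [ 0,  0,  0, -4]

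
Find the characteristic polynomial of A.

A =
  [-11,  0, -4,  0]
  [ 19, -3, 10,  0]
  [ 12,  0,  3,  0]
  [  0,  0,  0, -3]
x^4 + 14*x^3 + 72*x^2 + 162*x + 135

Expanding det(x·I − A) (e.g. by cofactor expansion or by noting that A is similar to its Jordan form J, which has the same characteristic polynomial as A) gives
  χ_A(x) = x^4 + 14*x^3 + 72*x^2 + 162*x + 135
which factors as (x + 3)^3*(x + 5). The eigenvalues (with algebraic multiplicities) are λ = -5 with multiplicity 1, λ = -3 with multiplicity 3.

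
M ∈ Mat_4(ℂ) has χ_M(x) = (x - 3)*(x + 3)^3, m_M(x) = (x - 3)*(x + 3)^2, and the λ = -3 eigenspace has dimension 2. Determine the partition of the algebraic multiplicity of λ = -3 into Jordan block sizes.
Block sizes for λ = -3: [2, 1]

Step 1 — from the characteristic polynomial, algebraic multiplicity of λ = -3 is 3. From dim ker(M − (-3)·I) = 2, there are exactly 2 Jordan blocks for λ = -3.
Step 2 — from the minimal polynomial, the factor (x + 3)^2 tells us the largest block for λ = -3 has size 2.
Step 3 — with total size 3, 2 blocks, and largest block 2, the block sizes (in nonincreasing order) are [2, 1].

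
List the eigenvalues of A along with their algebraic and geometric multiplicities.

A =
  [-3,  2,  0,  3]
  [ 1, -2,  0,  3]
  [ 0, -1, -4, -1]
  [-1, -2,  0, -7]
λ = -4: alg = 4, geom = 2

Step 1 — factor the characteristic polynomial to read off the algebraic multiplicities:
  χ_A(x) = (x + 4)^4

Step 2 — compute geometric multiplicities via the rank-nullity identity g(λ) = n − rank(A − λI):
  rank(A − (-4)·I) = 2, so dim ker(A − (-4)·I) = n − 2 = 2

Summary:
  λ = -4: algebraic multiplicity = 4, geometric multiplicity = 2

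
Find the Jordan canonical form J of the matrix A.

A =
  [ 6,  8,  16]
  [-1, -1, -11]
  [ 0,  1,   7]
J_3(4)

The characteristic polynomial is
  det(x·I − A) = x^3 - 12*x^2 + 48*x - 64 = (x - 4)^3

Eigenvalues and multiplicities (the geometric multiplicity of λ is n − rank(A − λI), which equals the number of Jordan blocks for λ):
  λ = 4: algebraic multiplicity = 3, geometric multiplicity = 1

Determining the block sizes for each eigenvalue:
  λ = 4: one block (gm = 1), so the single block has size am = 3 → block sizes [3]

Assembling the blocks gives a Jordan form
J =
  [4, 1, 0]
  [0, 4, 1]
  [0, 0, 4]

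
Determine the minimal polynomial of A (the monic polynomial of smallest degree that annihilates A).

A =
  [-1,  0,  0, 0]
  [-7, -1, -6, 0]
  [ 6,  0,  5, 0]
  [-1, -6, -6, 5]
x^3 - 3*x^2 - 9*x - 5

The characteristic polynomial is χ_A(x) = (x - 5)^2*(x + 1)^2, so the eigenvalues are known. The minimal polynomial is
  m_A(x) = Π_λ (x − λ)^{k_λ}
where k_λ is the size of the *largest* Jordan block for λ (equivalently, the smallest k with (A − λI)^k v = 0 for every generalised eigenvector v of λ).

  λ = -1: largest Jordan block has size 2, contributing (x + 1)^2
  λ = 5: largest Jordan block has size 1, contributing (x − 5)

So m_A(x) = (x - 5)*(x + 1)^2 = x^3 - 3*x^2 - 9*x - 5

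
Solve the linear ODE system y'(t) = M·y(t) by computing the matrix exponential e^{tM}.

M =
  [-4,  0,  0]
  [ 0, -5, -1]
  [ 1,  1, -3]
e^{tM} =
  [exp(-4*t), 0, 0]
  [-t^2*exp(-4*t)/2, -t*exp(-4*t) + exp(-4*t), -t*exp(-4*t)]
  [t^2*exp(-4*t)/2 + t*exp(-4*t), t*exp(-4*t), t*exp(-4*t) + exp(-4*t)]

Strategy: write M = P · J · P⁻¹ where J is a Jordan canonical form, so e^{tM} = P · e^{tJ} · P⁻¹, and e^{tJ} can be computed block-by-block.

M has Jordan form
J =
  [-4,  1,  0]
  [ 0, -4,  1]
  [ 0,  0, -4]
(up to reordering of blocks).

Per-block formulas:
  For a 3×3 Jordan block J_3(-4): exp(t · J_3(-4)) = e^(-4t)·(I + t·N + (t^2/2)·N^2), where N is the 3×3 nilpotent shift.

After assembling e^{tJ} and conjugating by P, we get:

e^{tM} =
  [exp(-4*t), 0, 0]
  [-t^2*exp(-4*t)/2, -t*exp(-4*t) + exp(-4*t), -t*exp(-4*t)]
  [t^2*exp(-4*t)/2 + t*exp(-4*t), t*exp(-4*t), t*exp(-4*t) + exp(-4*t)]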